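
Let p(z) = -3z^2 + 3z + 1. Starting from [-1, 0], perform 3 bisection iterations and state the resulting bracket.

midpoint -0.5: p = -1.25 < 0 → [-0.5, 0]
midpoint -0.25: p = 0.0625 > 0 → [-0.5, -0.25]
midpoint -0.375: p = -0.546875 < 0 → [-0.375, -0.25]

[-0.375, -0.25]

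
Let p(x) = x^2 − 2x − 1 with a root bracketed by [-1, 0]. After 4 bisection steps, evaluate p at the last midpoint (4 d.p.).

0.0664

x = -0.5 gives p = 0.25, positive; keep [-0.5, 0]
x = -0.25 gives p = -0.4375, negative; keep [-0.5, -0.25]
x = -0.375 gives p = -0.109375, negative; keep [-0.5, -0.375]
x = -0.4375 gives p = 0.0664, positive; keep [-0.4375, -0.375]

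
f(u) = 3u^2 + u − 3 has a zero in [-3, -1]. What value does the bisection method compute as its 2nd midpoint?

-1.5

u = -2 gives f = 7, positive; keep [-2, -1]
u = -1.5 gives f = 2.25, positive; keep [-1.5, -1]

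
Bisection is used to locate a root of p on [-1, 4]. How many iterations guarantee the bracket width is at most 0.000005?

Width after n steps is 5/2^n. Need 2^n ≥ 5/0.000005 = 1000000.
2^19 = 524288 < 1000000 ≤ 2^20 = 1048576, so n = 20.

20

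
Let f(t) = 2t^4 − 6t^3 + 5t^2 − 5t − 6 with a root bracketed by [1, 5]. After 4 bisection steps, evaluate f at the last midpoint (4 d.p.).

7.6641

t = 3 gives f = 24, positive; keep [1, 3]
t = 2 gives f = -12, negative; keep [2, 3]
t = 2.5 gives f = -2.875, negative; keep [2.5, 3]
t = 2.75 gives f = 7.6641, positive; keep [2.5, 2.75]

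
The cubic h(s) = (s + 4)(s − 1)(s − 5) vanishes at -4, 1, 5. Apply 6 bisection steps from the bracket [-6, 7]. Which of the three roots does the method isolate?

-4

midpoint 0.5: h = 10.125 > 0 → [-6, 0.5]
midpoint -2.75: h = 36.328125 > 0 → [-6, -2.75]
midpoint -4.375: h = -18.896484 < 0 → [-4.375, -2.75]
midpoint -3.5625: h = 17.0916 > 0 → [-4.375, -3.5625]
midpoint -3.96875: h = 1.3926 > 0 → [-4.375, -3.96875]
midpoint -4.171875: h = -8.153 < 0 → [-4.171875, -3.96875]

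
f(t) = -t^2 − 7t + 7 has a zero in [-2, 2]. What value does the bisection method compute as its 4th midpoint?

0.75

t = 0 gives f = 7, positive; keep [0, 2]
t = 1 gives f = -1, negative; keep [0, 1]
t = 0.5 gives f = 3.25, positive; keep [0.5, 1]
t = 0.75 gives f = 1.1875, positive; keep [0.75, 1]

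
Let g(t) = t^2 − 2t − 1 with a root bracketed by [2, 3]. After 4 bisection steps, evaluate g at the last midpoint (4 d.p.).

midpoint 2.5: g = 0.25 > 0 → [2, 2.5]
midpoint 2.25: g = -0.4375 < 0 → [2.25, 2.5]
midpoint 2.375: g = -0.109375 < 0 → [2.375, 2.5]
midpoint 2.4375: g = 0.0664 > 0 → [2.375, 2.4375]

0.0664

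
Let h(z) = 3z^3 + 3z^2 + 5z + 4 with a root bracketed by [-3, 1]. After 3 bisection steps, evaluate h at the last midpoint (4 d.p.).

z = -1 gives h = -1, negative; keep [-1, 1]
z = 0 gives h = 4, positive; keep [-1, 0]
z = -0.5 gives h = 1.875, positive; keep [-1, -0.5]

1.8750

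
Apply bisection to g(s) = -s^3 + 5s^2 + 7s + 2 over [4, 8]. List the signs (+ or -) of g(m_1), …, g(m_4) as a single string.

+---

s = 6 gives g = 8, positive; keep [6, 8]
s = 7 gives g = -47, negative; keep [6, 7]
s = 6.5 gives g = -15.875, negative; keep [6, 6.5]
s = 6.25 gives g = -3.0781, negative; keep [6, 6.25]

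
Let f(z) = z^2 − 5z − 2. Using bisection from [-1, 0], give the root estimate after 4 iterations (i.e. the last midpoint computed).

midpoint -0.5: f = 0.75 > 0 → [-0.5, 0]
midpoint -0.25: f = -0.6875 < 0 → [-0.5, -0.25]
midpoint -0.375: f = 0.015625 > 0 → [-0.375, -0.25]
midpoint -0.3125: f = -0.3398 < 0 → [-0.375, -0.3125]

-0.3125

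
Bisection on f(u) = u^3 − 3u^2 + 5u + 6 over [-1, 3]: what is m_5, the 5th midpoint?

-0.875

midpoint 1: f = 9 > 0 → [-1, 1]
midpoint 0: f = 6 > 0 → [-1, 0]
midpoint -0.5: f = 2.625 > 0 → [-1, -0.5]
midpoint -0.75: f = 0.1406 > 0 → [-1, -0.75]
midpoint -0.875: f = -1.3418 < 0 → [-0.875, -0.75]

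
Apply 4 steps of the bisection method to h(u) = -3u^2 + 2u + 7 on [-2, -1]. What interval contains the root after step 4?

[-1.25, -1.1875]

h(-1.5) = -2.75 < 0, so the root lies in [-1.5, -1]
h(-1.25) = -0.1875 < 0, so the root lies in [-1.25, -1]
h(-1.125) = 0.953125 > 0, so the root lies in [-1.25, -1.125]
h(-1.1875) = 0.3945 > 0, so the root lies in [-1.25, -1.1875]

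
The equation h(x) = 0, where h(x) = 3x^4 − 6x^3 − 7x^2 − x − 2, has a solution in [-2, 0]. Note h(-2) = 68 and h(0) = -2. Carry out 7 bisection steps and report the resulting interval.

[-0.9375, -0.921875]

m = -1, h(m) = 1 (+); new bracket [-1, 0]
m = -0.5, h(m) = -2.3125 (−); new bracket [-1, -0.5]
m = -0.75, h(m) = -1.707031 (−); new bracket [-1, -0.75]
m = -0.875, h(m) = -0.7063 (−); new bracket [-1, -0.875]
m = -0.9375, h(m) = 0.0464 (+); new bracket [-0.9375, -0.875]
m = -0.90625, h(m) = -0.3535 (−); new bracket [-0.9375, -0.90625]
m = -0.921875, h(m) = -0.1596 (−); new bracket [-0.9375, -0.921875]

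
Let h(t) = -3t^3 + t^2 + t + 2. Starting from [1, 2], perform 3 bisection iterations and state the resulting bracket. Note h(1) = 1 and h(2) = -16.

midpoint 1.5: h = -4.375 < 0 → [1, 1.5]
midpoint 1.25: h = -1.046875 < 0 → [1, 1.25]
midpoint 1.125: h = 0.119141 > 0 → [1.125, 1.25]

[1.125, 1.25]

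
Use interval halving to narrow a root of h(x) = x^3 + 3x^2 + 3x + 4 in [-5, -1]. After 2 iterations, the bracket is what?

[-3, -2]

midpoint -3: h = -5 < 0 → [-3, -1]
midpoint -2: h = 2 > 0 → [-3, -2]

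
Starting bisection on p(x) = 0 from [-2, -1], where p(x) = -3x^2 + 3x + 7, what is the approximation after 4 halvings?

-1.0625

m = -1.5, p(m) = -4.25 (−); new bracket [-1.5, -1]
m = -1.25, p(m) = -1.4375 (−); new bracket [-1.25, -1]
m = -1.125, p(m) = -0.171875 (−); new bracket [-1.125, -1]
m = -1.0625, p(m) = 0.4258 (+); new bracket [-1.125, -1.0625]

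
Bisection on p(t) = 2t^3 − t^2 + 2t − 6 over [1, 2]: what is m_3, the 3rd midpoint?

m = 1.5, p(m) = 1.5 (+); new bracket [1, 1.5]
m = 1.25, p(m) = -1.15625 (−); new bracket [1.25, 1.5]
m = 1.375, p(m) = 0.058594 (+); new bracket [1.25, 1.375]

1.375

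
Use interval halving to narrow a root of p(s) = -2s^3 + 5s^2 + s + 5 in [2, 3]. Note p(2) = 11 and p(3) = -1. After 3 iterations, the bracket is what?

s = 2.5 gives p = 7.5, positive; keep [2.5, 3]
s = 2.75 gives p = 3.96875, positive; keep [2.75, 3]
s = 2.875 gives p = 1.675781, positive; keep [2.875, 3]

[2.875, 3]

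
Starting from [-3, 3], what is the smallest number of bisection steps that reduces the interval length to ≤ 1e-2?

Width after n steps is 6/2^n. Need 2^n ≥ 6/1e-2 = 600.
2^9 = 512 < 600 ≤ 2^10 = 1024, so n = 10.

10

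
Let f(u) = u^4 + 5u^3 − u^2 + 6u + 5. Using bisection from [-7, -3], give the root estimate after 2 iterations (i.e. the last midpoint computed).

-6

midpoint -5: f = -50 < 0 → [-7, -5]
midpoint -6: f = 149 > 0 → [-6, -5]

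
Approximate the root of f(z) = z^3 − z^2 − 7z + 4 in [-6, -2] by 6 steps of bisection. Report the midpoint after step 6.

f(-4) = -48 < 0, so the root lies in [-4, -2]
f(-3) = -11 < 0, so the root lies in [-3, -2]
f(-2.5) = -0.375 < 0, so the root lies in [-2.5, -2]
f(-2.25) = 3.2969 > 0, so the root lies in [-2.5, -2.25]
f(-2.375) = 1.5879 > 0, so the root lies in [-2.5, -2.375]
f(-2.4375) = 0.6389 > 0, so the root lies in [-2.5, -2.4375]

-2.4375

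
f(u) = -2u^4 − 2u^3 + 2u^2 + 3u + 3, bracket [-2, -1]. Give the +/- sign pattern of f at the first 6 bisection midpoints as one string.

m = -1.5, f(m) = -0.375 (−); new bracket [-1.5, -1]
m = -1.25, f(m) = 1.398438 (+); new bracket [-1.5, -1.25]
m = -1.375, f(m) = 0.706543 (+); new bracket [-1.5, -1.375]
m = -1.4375, f(m) = 0.2212 (+); new bracket [-1.5, -1.4375]
m = -1.46875, f(m) = -0.0622 (−); new bracket [-1.46875, -1.4375]
m = -1.453125, f(m) = 0.0831 (+); new bracket [-1.46875, -1.453125]

-+++-+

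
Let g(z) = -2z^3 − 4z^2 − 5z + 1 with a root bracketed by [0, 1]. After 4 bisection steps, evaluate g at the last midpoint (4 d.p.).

z = 0.5 gives g = -2.75, negative; keep [0, 0.5]
z = 0.25 gives g = -0.53125, negative; keep [0, 0.25]
z = 0.125 gives g = 0.308594, positive; keep [0.125, 0.25]
z = 0.1875 gives g = -0.0913, negative; keep [0.125, 0.1875]

-0.0913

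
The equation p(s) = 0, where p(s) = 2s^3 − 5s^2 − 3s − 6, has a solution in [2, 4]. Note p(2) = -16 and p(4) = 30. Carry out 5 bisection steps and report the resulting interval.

[3.1875, 3.25]

s = 3 gives p = -6, negative; keep [3, 4]
s = 3.5 gives p = 8, positive; keep [3, 3.5]
s = 3.25 gives p = 0.09375, positive; keep [3, 3.25]
s = 3.125 gives p = -3.168, negative; keep [3.125, 3.25]
s = 3.1875 gives p = -1.5923, negative; keep [3.1875, 3.25]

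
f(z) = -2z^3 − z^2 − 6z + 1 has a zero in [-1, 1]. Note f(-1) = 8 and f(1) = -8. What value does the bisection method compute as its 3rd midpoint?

0.25

m = 0, f(m) = 1 (+); new bracket [0, 1]
m = 0.5, f(m) = -2.5 (−); new bracket [0, 0.5]
m = 0.25, f(m) = -0.59375 (−); new bracket [0, 0.25]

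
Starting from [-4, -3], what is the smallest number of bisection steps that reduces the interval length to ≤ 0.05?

Width after n steps is 1/2^n. Need 2^n ≥ 1/0.05 = 20.
2^4 = 16 < 20 ≤ 2^5 = 32, so n = 5.

5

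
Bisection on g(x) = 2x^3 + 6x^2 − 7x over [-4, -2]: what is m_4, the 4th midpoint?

-3.875

x = -3 gives g = 21, positive; keep [-4, -3]
x = -3.5 gives g = 12.25, positive; keep [-4, -3.5]
x = -3.75 gives g = 5.15625, positive; keep [-4, -3.75]
x = -3.875 gives g = 0.8477, positive; keep [-4, -3.875]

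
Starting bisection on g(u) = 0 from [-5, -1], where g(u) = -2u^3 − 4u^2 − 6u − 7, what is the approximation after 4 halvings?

-1.75

m = -3, g(m) = 29 (+); new bracket [-3, -1]
m = -2, g(m) = 5 (+); new bracket [-2, -1]
m = -1.5, g(m) = -0.25 (−); new bracket [-2, -1.5]
m = -1.75, g(m) = 1.9688 (+); new bracket [-1.75, -1.5]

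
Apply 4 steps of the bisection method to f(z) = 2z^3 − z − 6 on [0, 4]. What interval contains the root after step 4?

[1.5, 1.75]

m = 2, f(m) = 8 (+); new bracket [0, 2]
m = 1, f(m) = -5 (−); new bracket [1, 2]
m = 1.5, f(m) = -0.75 (−); new bracket [1.5, 2]
m = 1.75, f(m) = 2.9688 (+); new bracket [1.5, 1.75]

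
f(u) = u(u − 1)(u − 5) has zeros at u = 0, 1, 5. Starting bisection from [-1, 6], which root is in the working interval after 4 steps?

m = 2.5, f(m) = -9.375 (−); new bracket [2.5, 6]
m = 4.25, f(m) = -10.359375 (−); new bracket [4.25, 6]
m = 5.125, f(m) = 2.642578 (+); new bracket [4.25, 5.125]
m = 4.6875, f(m) = -5.4016 (−); new bracket [4.6875, 5.125]

5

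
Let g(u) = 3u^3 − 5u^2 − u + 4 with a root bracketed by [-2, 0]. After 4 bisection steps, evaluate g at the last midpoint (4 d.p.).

g(-1) = -3 < 0, so the root lies in [-1, 0]
g(-0.5) = 2.875 > 0, so the root lies in [-1, -0.5]
g(-0.75) = 0.671875 > 0, so the root lies in [-1, -0.75]
g(-0.875) = -0.9629 < 0, so the root lies in [-0.875, -0.75]

-0.9629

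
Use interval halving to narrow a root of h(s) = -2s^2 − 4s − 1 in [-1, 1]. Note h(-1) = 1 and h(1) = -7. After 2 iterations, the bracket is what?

h(0) = -1 < 0, so the root lies in [-1, 0]
h(-0.5) = 0.5 > 0, so the root lies in [-0.5, 0]

[-0.5, 0]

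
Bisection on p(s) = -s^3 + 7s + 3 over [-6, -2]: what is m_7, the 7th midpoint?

-2.40625

m = -4, p(m) = 39 (+); new bracket [-4, -2]
m = -3, p(m) = 9 (+); new bracket [-3, -2]
m = -2.5, p(m) = 1.125 (+); new bracket [-2.5, -2]
m = -2.25, p(m) = -1.3594 (−); new bracket [-2.5, -2.25]
m = -2.375, p(m) = -0.2285 (−); new bracket [-2.5, -2.375]
m = -2.4375, p(m) = 0.4197 (+); new bracket [-2.4375, -2.375]
m = -2.40625, p(m) = 0.0885 (+); new bracket [-2.40625, -2.375]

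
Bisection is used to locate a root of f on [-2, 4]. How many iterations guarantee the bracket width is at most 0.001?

Width after n steps is 6/2^n. Need 2^n ≥ 6/0.001 = 6000.
2^12 = 4096 < 6000 ≤ 2^13 = 8192, so n = 13.

13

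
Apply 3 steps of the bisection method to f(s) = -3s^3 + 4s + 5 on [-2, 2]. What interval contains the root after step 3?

m = 0, f(m) = 5 (+); new bracket [0, 2]
m = 1, f(m) = 6 (+); new bracket [1, 2]
m = 1.5, f(m) = 0.875 (+); new bracket [1.5, 2]

[1.5, 2]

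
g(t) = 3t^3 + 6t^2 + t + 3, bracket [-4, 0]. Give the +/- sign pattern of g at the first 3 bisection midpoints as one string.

g(-2) = 1 > 0, so the root lies in [-4, -2]
g(-3) = -27 < 0, so the root lies in [-3, -2]
g(-2.5) = -8.875 < 0, so the root lies in [-2.5, -2]

+--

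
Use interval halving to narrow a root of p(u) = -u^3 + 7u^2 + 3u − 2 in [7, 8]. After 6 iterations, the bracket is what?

[7.359375, 7.375]

p(7.5) = -7.625 < 0, so the root lies in [7, 7.5]
p(7.25) = 6.609375 > 0, so the root lies in [7.25, 7.5]
p(7.375) = -0.271484 < 0, so the root lies in [7.25, 7.375]
p(7.3125) = 3.2273 > 0, so the root lies in [7.3125, 7.375]
p(7.34375) = 1.4926 > 0, so the root lies in [7.34375, 7.375]
p(7.359375) = 0.6142 > 0, so the root lies in [7.359375, 7.375]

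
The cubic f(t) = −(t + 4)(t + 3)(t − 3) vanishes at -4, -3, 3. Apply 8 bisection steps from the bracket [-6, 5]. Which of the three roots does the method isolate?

3

f(-0.5) = 30.625 > 0, so the root lies in [-0.5, 5]
f(2.25) = 24.609375 > 0, so the root lies in [2.25, 5]
f(3.625) = -31.572266 < 0, so the root lies in [2.25, 3.625]
f(2.9375) = 2.5745 > 0, so the root lies in [2.9375, 3.625]
f(3.28125) = -12.8631 < 0, so the root lies in [2.9375, 3.28125]
f(3.109375) = -4.7506 < 0, so the root lies in [2.9375, 3.109375]
f(3.0234375) = -0.9915 < 0, so the root lies in [2.9375, 3.0234375]
f(2.98046875) = 0.8154 > 0, so the root lies in [2.98046875, 3.0234375]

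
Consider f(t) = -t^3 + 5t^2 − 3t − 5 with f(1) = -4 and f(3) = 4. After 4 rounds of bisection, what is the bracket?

midpoint 2: f = 1 > 0 → [1, 2]
midpoint 1.5: f = -1.625 < 0 → [1.5, 2]
midpoint 1.75: f = -0.296875 < 0 → [1.75, 2]
midpoint 1.875: f = 0.3613 > 0 → [1.75, 1.875]

[1.75, 1.875]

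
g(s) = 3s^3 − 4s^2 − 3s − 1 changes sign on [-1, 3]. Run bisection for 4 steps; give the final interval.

m = 1, g(m) = -5 (−); new bracket [1, 3]
m = 2, g(m) = 1 (+); new bracket [1, 2]
m = 1.5, g(m) = -4.375 (−); new bracket [1.5, 2]
m = 1.75, g(m) = -2.4219 (−); new bracket [1.75, 2]

[1.75, 2]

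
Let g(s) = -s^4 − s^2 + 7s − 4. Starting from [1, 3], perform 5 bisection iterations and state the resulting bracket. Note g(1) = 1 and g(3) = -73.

[1.375, 1.4375]

midpoint 2: g = -10 < 0 → [1, 2]
midpoint 1.5: g = -0.8125 < 0 → [1, 1.5]
midpoint 1.25: g = 0.746094 > 0 → [1.25, 1.5]
midpoint 1.375: g = 0.1599 > 0 → [1.375, 1.5]
midpoint 1.4375: g = -0.2739 < 0 → [1.375, 1.4375]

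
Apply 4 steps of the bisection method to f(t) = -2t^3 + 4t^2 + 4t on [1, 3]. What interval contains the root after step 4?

m = 2, f(m) = 8 (+); new bracket [2, 3]
m = 2.5, f(m) = 3.75 (+); new bracket [2.5, 3]
m = 2.75, f(m) = -0.34375 (−); new bracket [2.5, 2.75]
m = 2.625, f(m) = 1.8867 (+); new bracket [2.625, 2.75]

[2.625, 2.75]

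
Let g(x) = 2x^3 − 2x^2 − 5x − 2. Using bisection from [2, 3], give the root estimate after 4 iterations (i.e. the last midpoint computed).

2.3125

midpoint 2.5: g = 4.25 > 0 → [2, 2.5]
midpoint 2.25: g = -0.59375 < 0 → [2.25, 2.5]
midpoint 2.375: g = 1.636719 > 0 → [2.25, 2.375]
midpoint 2.3125: g = 0.4751 > 0 → [2.25, 2.3125]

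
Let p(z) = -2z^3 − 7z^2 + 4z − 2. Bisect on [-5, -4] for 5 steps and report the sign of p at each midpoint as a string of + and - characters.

midpoint -4.5: p = 20.5 > 0 → [-4.5, -4]
midpoint -4.25: p = 8.09375 > 0 → [-4.25, -4]
midpoint -4.125: p = 2.769531 > 0 → [-4.125, -4]
midpoint -4.0625: p = 0.3169 > 0 → [-4.0625, -4]
midpoint -4.03125: p = -0.8583 < 0 → [-4.0625, -4.03125]

++++-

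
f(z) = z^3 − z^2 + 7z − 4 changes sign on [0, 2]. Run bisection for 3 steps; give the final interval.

z = 1 gives f = 3, positive; keep [0, 1]
z = 0.5 gives f = -0.625, negative; keep [0.5, 1]
z = 0.75 gives f = 1.109375, positive; keep [0.5, 0.75]

[0.5, 0.75]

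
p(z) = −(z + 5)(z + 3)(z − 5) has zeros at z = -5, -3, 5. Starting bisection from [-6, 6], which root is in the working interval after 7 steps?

midpoint 0: p = 75 > 0 → [0, 6]
midpoint 3: p = 96 > 0 → [3, 6]
midpoint 4.5: p = 35.625 > 0 → [4.5, 6]
midpoint 5.25: p = -21.1406 < 0 → [4.5, 5.25]
midpoint 4.875: p = 9.7207 > 0 → [4.875, 5.25]
midpoint 5.0625: p = -5.0706 < 0 → [4.875, 5.0625]
midpoint 4.96875: p = 2.4825 > 0 → [4.96875, 5.0625]

5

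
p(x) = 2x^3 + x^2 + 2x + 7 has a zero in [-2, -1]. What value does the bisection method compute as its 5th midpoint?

-1.46875

m = -1.5, p(m) = -0.5 (−); new bracket [-1.5, -1]
m = -1.25, p(m) = 2.15625 (+); new bracket [-1.5, -1.25]
m = -1.375, p(m) = 0.941406 (+); new bracket [-1.5, -1.375]
m = -1.4375, p(m) = 0.2505 (+); new bracket [-1.5, -1.4375]
m = -1.46875, p(m) = -0.1171 (−); new bracket [-1.46875, -1.4375]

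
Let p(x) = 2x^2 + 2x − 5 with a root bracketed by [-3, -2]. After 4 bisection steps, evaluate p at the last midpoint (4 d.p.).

m = -2.5, p(m) = 2.5 (+); new bracket [-2.5, -2]
m = -2.25, p(m) = 0.625 (+); new bracket [-2.25, -2]
m = -2.125, p(m) = -0.21875 (−); new bracket [-2.25, -2.125]
m = -2.1875, p(m) = 0.1953 (+); new bracket [-2.1875, -2.125]

0.1953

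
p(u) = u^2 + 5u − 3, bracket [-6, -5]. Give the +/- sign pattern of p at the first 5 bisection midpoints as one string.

m = -5.5, p(m) = -0.25 (−); new bracket [-6, -5.5]
m = -5.75, p(m) = 1.3125 (+); new bracket [-5.75, -5.5]
m = -5.625, p(m) = 0.515625 (+); new bracket [-5.625, -5.5]
m = -5.5625, p(m) = 0.1289 (+); new bracket [-5.5625, -5.5]
m = -5.53125, p(m) = -0.0615 (−); new bracket [-5.5625, -5.53125]

-+++-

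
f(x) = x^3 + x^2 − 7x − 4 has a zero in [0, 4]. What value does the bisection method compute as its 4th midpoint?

f(2) = -6 < 0, so the root lies in [2, 4]
f(3) = 11 > 0, so the root lies in [2, 3]
f(2.5) = 0.375 > 0, so the root lies in [2, 2.5]
f(2.25) = -3.2969 < 0, so the root lies in [2.25, 2.5]

2.25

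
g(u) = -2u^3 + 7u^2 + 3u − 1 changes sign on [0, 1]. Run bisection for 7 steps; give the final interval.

[0.21875, 0.2265625]

g(0.5) = 2 > 0, so the root lies in [0, 0.5]
g(0.25) = 0.15625 > 0, so the root lies in [0, 0.25]
g(0.125) = -0.519531 < 0, so the root lies in [0.125, 0.25]
g(0.1875) = -0.2046 < 0, so the root lies in [0.1875, 0.25]
g(0.21875) = -0.0297 < 0, so the root lies in [0.21875, 0.25]
g(0.234375) = 0.0619 > 0, so the root lies in [0.21875, 0.234375]
g(0.2265625) = 0.0157 > 0, so the root lies in [0.21875, 0.2265625]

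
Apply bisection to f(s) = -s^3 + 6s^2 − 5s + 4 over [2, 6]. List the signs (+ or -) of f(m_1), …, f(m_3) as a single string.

midpoint 4: f = 16 > 0 → [4, 6]
midpoint 5: f = 4 > 0 → [5, 6]
midpoint 5.5: f = -8.375 < 0 → [5, 5.5]

++-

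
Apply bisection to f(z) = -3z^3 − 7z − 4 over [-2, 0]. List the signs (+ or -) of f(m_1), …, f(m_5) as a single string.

m = -1, f(m) = 6 (+); new bracket [-1, 0]
m = -0.5, f(m) = -0.125 (−); new bracket [-1, -0.5]
m = -0.75, f(m) = 2.515625 (+); new bracket [-0.75, -0.5]
m = -0.625, f(m) = 1.1074 (+); new bracket [-0.625, -0.5]
m = -0.5625, f(m) = 0.4714 (+); new bracket [-0.5625, -0.5]

+-+++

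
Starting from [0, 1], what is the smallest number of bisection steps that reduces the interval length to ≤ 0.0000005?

Width after n steps is 1/2^n. Need 2^n ≥ 1/0.0000005 = 2000000.
2^20 = 1048576 < 2000000 ≤ 2^21 = 2097152, so n = 21.

21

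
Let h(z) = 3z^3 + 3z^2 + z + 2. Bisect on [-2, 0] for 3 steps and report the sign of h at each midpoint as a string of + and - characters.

midpoint -1: h = 1 > 0 → [-2, -1]
midpoint -1.5: h = -2.875 < 0 → [-1.5, -1]
midpoint -1.25: h = -0.421875 < 0 → [-1.25, -1]

+--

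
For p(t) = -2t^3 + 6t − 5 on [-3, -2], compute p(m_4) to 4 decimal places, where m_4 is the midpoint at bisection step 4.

0.1724

m = -2.5, p(m) = 11.25 (+); new bracket [-2.5, -2]
m = -2.25, p(m) = 4.28125 (+); new bracket [-2.25, -2]
m = -2.125, p(m) = 1.441406 (+); new bracket [-2.125, -2]
m = -2.0625, p(m) = 0.1724 (+); new bracket [-2.0625, -2]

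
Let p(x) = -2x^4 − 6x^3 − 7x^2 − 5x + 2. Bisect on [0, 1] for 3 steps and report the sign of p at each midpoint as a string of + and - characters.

-+-

x = 0.5 gives p = -3.125, negative; keep [0, 0.5]
x = 0.25 gives p = 0.210938, positive; keep [0.25, 0.5]
x = 0.375 gives p = -1.215332, negative; keep [0.25, 0.375]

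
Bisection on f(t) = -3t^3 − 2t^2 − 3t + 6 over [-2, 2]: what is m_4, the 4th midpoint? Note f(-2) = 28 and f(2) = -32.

t = 0 gives f = 6, positive; keep [0, 2]
t = 1 gives f = -2, negative; keep [0, 1]
t = 0.5 gives f = 3.625, positive; keep [0.5, 1]
t = 0.75 gives f = 1.3594, positive; keep [0.75, 1]

0.75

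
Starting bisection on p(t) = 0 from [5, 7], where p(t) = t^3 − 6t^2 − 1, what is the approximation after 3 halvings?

6.25

midpoint 6: p = -1 < 0 → [6, 7]
midpoint 6.5: p = 20.125 > 0 → [6, 6.5]
midpoint 6.25: p = 8.765625 > 0 → [6, 6.25]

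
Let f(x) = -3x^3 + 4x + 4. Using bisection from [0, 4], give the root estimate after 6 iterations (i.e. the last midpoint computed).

m = 2, f(m) = -12 (−); new bracket [0, 2]
m = 1, f(m) = 5 (+); new bracket [1, 2]
m = 1.5, f(m) = -0.125 (−); new bracket [1, 1.5]
m = 1.25, f(m) = 3.1406 (+); new bracket [1.25, 1.5]
m = 1.375, f(m) = 1.7012 (+); new bracket [1.375, 1.5]
m = 1.4375, f(m) = 0.8386 (+); new bracket [1.4375, 1.5]

1.4375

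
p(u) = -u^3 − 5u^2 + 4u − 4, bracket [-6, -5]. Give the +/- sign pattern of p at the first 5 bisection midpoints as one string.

p(-5.5) = -10.875 < 0, so the root lies in [-6, -5.5]
p(-5.75) = -2.203125 < 0, so the root lies in [-6, -5.75]
p(-5.875) = 2.701172 > 0, so the root lies in [-5.875, -5.75]
p(-5.8125) = 0.2004 > 0, so the root lies in [-5.8125, -5.75]
p(-5.78125) = -1.0134 < 0, so the root lies in [-5.8125, -5.78125]

--++-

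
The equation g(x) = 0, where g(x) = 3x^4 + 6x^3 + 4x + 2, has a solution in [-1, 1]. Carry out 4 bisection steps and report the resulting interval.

[-0.5, -0.375]

m = 0, g(m) = 2 (+); new bracket [-1, 0]
m = -0.5, g(m) = -0.5625 (−); new bracket [-0.5, 0]
m = -0.25, g(m) = 0.917969 (+); new bracket [-0.5, -0.25]
m = -0.375, g(m) = 0.2429 (+); new bracket [-0.5, -0.375]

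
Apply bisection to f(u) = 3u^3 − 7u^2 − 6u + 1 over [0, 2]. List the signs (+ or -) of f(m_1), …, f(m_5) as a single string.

f(1) = -9 < 0, so the root lies in [0, 1]
f(0.5) = -3.375 < 0, so the root lies in [0, 0.5]
f(0.25) = -0.890625 < 0, so the root lies in [0, 0.25]
f(0.125) = 0.1465 > 0, so the root lies in [0.125, 0.25]
f(0.1875) = -0.3513 < 0, so the root lies in [0.125, 0.1875]

---+-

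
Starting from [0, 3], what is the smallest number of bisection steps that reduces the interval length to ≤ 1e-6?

Width after n steps is 3/2^n. Need 2^n ≥ 3/1e-6 = 3000000.
2^21 = 2097152 < 3000000 ≤ 2^22 = 4194304, so n = 22.

22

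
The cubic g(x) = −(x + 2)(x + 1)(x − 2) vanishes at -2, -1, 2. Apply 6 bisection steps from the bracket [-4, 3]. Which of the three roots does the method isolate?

2

g(-0.5) = 1.875 > 0, so the root lies in [-0.5, 3]
g(1.25) = 5.484375 > 0, so the root lies in [1.25, 3]
g(2.125) = -1.611328 < 0, so the root lies in [1.25, 2.125]
g(1.6875) = 3.0969 > 0, so the root lies in [1.6875, 2.125]
g(1.90625) = 1.0643 > 0, so the root lies in [1.90625, 2.125]
g(2.015625) = -0.1892 < 0, so the root lies in [1.90625, 2.015625]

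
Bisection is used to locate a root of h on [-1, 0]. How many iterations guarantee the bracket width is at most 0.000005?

Width after n steps is 1/2^n. Need 2^n ≥ 1/0.000005 = 200000.
2^17 = 131072 < 200000 ≤ 2^18 = 262144, so n = 18.

18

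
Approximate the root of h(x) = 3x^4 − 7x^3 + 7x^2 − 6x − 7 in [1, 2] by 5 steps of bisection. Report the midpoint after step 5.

m = 1.5, h(m) = -8.6875 (−); new bracket [1.5, 2]
m = 1.75, h(m) = -5.441406 (−); new bracket [1.75, 2]
m = 1.875, h(m) = -2.704346 (−); new bracket [1.875, 2]
m = 1.9375, h(m) = -0.9846 (−); new bracket [1.9375, 2]
m = 1.96875, h(m) = -0.0269 (−); new bracket [1.96875, 2]

1.96875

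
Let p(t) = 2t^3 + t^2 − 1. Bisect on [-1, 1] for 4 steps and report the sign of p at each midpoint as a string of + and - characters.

--+-

p(0) = -1 < 0, so the root lies in [0, 1]
p(0.5) = -0.5 < 0, so the root lies in [0.5, 1]
p(0.75) = 0.40625 > 0, so the root lies in [0.5, 0.75]
p(0.625) = -0.1211 < 0, so the root lies in [0.625, 0.75]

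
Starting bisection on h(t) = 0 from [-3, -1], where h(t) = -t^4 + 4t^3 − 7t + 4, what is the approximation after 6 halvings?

h(-2) = -30 < 0, so the root lies in [-2, -1]
h(-1.5) = -4.0625 < 0, so the root lies in [-1.5, -1]
h(-1.25) = 2.496094 > 0, so the root lies in [-1.5, -1.25]
h(-1.375) = -0.3479 < 0, so the root lies in [-1.375, -1.25]
h(-1.3125) = 1.176 > 0, so the root lies in [-1.375, -1.3125]
h(-1.34375) = 0.4404 > 0, so the root lies in [-1.375, -1.34375]

-1.34375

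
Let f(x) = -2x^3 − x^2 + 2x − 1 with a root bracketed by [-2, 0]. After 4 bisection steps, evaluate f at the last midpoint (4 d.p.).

f(-1) = -2 < 0, so the root lies in [-2, -1]
f(-1.5) = 0.5 > 0, so the root lies in [-1.5, -1]
f(-1.25) = -1.15625 < 0, so the root lies in [-1.5, -1.25]
f(-1.375) = -0.4414 < 0, so the root lies in [-1.5, -1.375]

-0.4414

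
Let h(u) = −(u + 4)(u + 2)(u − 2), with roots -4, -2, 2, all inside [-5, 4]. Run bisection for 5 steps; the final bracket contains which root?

2

h(-0.5) = 13.125 > 0, so the root lies in [-0.5, 4]
h(1.75) = 5.390625 > 0, so the root lies in [1.75, 4]
h(2.875) = -29.326172 < 0, so the root lies in [1.75, 2.875]
h(2.3125) = -8.5071 < 0, so the root lies in [1.75, 2.3125]
h(2.03125) = -0.7598 < 0, so the root lies in [1.75, 2.03125]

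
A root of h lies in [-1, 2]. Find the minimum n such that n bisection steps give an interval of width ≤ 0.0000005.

23

Width after n steps is 3/2^n. Need 2^n ≥ 3/0.0000005 = 6000000.
2^22 = 4194304 < 6000000 ≤ 2^23 = 8388608, so n = 23.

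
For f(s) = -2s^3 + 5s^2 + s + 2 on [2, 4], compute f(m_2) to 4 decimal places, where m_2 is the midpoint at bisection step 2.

4.5000

f(3) = -4 < 0, so the root lies in [2, 3]
f(2.5) = 4.5 > 0, so the root lies in [2.5, 3]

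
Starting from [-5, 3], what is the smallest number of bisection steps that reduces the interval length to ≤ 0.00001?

Width after n steps is 8/2^n. Need 2^n ≥ 8/0.00001 = 800000.
2^19 = 524288 < 800000 ≤ 2^20 = 1048576, so n = 20.

20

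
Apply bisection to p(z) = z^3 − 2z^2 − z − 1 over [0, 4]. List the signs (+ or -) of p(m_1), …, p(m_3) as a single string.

p(2) = -3 < 0, so the root lies in [2, 4]
p(3) = 5 > 0, so the root lies in [2, 3]
p(2.5) = -0.375 < 0, so the root lies in [2.5, 3]

-+-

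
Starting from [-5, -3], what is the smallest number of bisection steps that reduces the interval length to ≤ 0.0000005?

22

Width after n steps is 2/2^n. Need 2^n ≥ 2/0.0000005 = 4000000.
2^21 = 2097152 < 4000000 ≤ 2^22 = 4194304, so n = 22.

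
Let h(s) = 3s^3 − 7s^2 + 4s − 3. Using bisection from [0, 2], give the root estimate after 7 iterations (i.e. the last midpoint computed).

1.921875

midpoint 1: h = -3 < 0 → [1, 2]
midpoint 1.5: h = -2.625 < 0 → [1.5, 2]
midpoint 1.75: h = -1.359375 < 0 → [1.75, 2]
midpoint 1.875: h = -0.334 < 0 → [1.875, 2]
midpoint 1.9375: h = 0.2922 > 0 → [1.875, 1.9375]
midpoint 1.90625: h = -0.0308 < 0 → [1.90625, 1.9375]
midpoint 1.921875: h = 0.1282 > 0 → [1.90625, 1.921875]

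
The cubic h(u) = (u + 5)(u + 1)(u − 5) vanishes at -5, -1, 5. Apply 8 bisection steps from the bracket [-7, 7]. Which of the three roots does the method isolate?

m = 0, h(m) = -25 (−); new bracket [0, 7]
m = 3.5, h(m) = -57.375 (−); new bracket [3.5, 7]
m = 5.25, h(m) = 16.015625 (+); new bracket [3.5, 5.25]
m = 4.375, h(m) = -31.4941 (−); new bracket [4.375, 5.25]
m = 4.8125, h(m) = -10.6941 (−); new bracket [4.8125, 5.25]
m = 5.03125, h(m) = 1.8907 (+); new bracket [4.8125, 5.03125]
m = 4.921875, h(m) = -4.5903 (−); new bracket [4.921875, 5.03125]
m = 4.9765625, h(m) = -1.3975 (−); new bracket [4.9765625, 5.03125]

5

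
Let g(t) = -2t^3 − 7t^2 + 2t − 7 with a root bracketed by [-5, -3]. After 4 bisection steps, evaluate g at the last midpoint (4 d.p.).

-3.4883

midpoint -4: g = 1 > 0 → [-4, -3]
midpoint -3.5: g = -14 < 0 → [-4, -3.5]
midpoint -3.75: g = -7.46875 < 0 → [-4, -3.75]
midpoint -3.875: g = -3.4883 < 0 → [-4, -3.875]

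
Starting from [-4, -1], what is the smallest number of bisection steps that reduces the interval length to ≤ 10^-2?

Width after n steps is 3/2^n. Need 2^n ≥ 3/10^-2 = 300.
2^8 = 256 < 300 ≤ 2^9 = 512, so n = 9.

9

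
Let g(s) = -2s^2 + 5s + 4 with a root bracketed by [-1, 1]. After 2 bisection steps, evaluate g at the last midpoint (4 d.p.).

s = 0 gives g = 4, positive; keep [-1, 0]
s = -0.5 gives g = 1, positive; keep [-1, -0.5]

1.0000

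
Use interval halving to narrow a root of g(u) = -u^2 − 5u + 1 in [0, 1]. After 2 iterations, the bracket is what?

u = 0.5 gives g = -1.75, negative; keep [0, 0.5]
u = 0.25 gives g = -0.3125, negative; keep [0, 0.25]

[0, 0.25]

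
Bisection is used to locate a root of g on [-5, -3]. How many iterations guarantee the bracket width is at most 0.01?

Width after n steps is 2/2^n. Need 2^n ≥ 2/0.01 = 200.
2^7 = 128 < 200 ≤ 2^8 = 256, so n = 8.

8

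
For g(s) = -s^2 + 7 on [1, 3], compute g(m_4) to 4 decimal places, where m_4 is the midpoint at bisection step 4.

0.1094

s = 2 gives g = 3, positive; keep [2, 3]
s = 2.5 gives g = 0.75, positive; keep [2.5, 3]
s = 2.75 gives g = -0.5625, negative; keep [2.5, 2.75]
s = 2.625 gives g = 0.1094, positive; keep [2.625, 2.75]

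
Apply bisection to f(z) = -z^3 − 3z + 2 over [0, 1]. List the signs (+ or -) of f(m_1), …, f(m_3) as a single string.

z = 0.5 gives f = 0.375, positive; keep [0.5, 1]
z = 0.75 gives f = -0.671875, negative; keep [0.5, 0.75]
z = 0.625 gives f = -0.119141, negative; keep [0.5, 0.625]

+--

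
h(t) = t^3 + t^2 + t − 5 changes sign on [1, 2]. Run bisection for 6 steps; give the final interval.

midpoint 1.5: h = 2.125 > 0 → [1, 1.5]
midpoint 1.25: h = -0.234375 < 0 → [1.25, 1.5]
midpoint 1.375: h = 0.865234 > 0 → [1.25, 1.375]
midpoint 1.3125: h = 0.2961 > 0 → [1.25, 1.3125]
midpoint 1.28125: h = 0.0262 > 0 → [1.25, 1.28125]
midpoint 1.265625: h = -0.1053 < 0 → [1.265625, 1.28125]

[1.265625, 1.28125]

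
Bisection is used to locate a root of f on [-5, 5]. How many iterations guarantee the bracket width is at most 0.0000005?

25

Width after n steps is 10/2^n. Need 2^n ≥ 10/0.0000005 = 20000000.
2^24 = 16777216 < 20000000 ≤ 2^25 = 33554432, so n = 25.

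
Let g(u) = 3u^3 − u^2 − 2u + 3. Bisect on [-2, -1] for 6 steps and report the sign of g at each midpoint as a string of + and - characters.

---++-

g(-1.5) = -6.375 < 0, so the root lies in [-1.5, -1]
g(-1.25) = -1.921875 < 0, so the root lies in [-1.25, -1]
g(-1.125) = -0.287109 < 0, so the root lies in [-1.125, -1]
g(-1.0625) = 0.3977 > 0, so the root lies in [-1.125, -1.0625]
g(-1.09375) = 0.0659 > 0, so the root lies in [-1.125, -1.09375]
g(-1.109375) = -0.1079 < 0, so the root lies in [-1.109375, -1.09375]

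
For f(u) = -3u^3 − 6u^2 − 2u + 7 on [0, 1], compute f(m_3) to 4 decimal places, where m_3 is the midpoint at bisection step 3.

-1.3535

u = 0.5 gives f = 4.125, positive; keep [0.5, 1]
u = 0.75 gives f = 0.859375, positive; keep [0.75, 1]
u = 0.875 gives f = -1.353516, negative; keep [0.75, 0.875]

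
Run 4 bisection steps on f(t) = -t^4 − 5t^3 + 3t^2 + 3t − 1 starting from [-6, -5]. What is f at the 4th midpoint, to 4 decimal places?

f(-5.5) = -9.9375 < 0, so the root lies in [-5.5, -5]
f(-5.25) = 29.761719 > 0, so the root lies in [-5.5, -5.25]
f(-5.375) = 11.314209 > 0, so the root lies in [-5.5, -5.375]
f(-5.4375) = 1.051 > 0, so the root lies in [-5.5, -5.4375]

1.0510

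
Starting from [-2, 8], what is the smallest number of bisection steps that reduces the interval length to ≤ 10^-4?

17

Width after n steps is 10/2^n. Need 2^n ≥ 10/10^-4 = 100000.
2^16 = 65536 < 100000 ≤ 2^17 = 131072, so n = 17.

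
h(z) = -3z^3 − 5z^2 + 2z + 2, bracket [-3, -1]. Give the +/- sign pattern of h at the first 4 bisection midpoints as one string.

m = -2, h(m) = 2 (+); new bracket [-2, -1]
m = -1.5, h(m) = -2.125 (−); new bracket [-2, -1.5]
m = -1.75, h(m) = -0.734375 (−); new bracket [-2, -1.75]
m = -1.875, h(m) = 0.4473 (+); new bracket [-1.875, -1.75]

+--+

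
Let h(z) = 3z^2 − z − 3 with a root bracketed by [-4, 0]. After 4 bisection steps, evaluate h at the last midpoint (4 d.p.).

h(-2) = 11 > 0, so the root lies in [-2, 0]
h(-1) = 1 > 0, so the root lies in [-1, 0]
h(-0.5) = -1.75 < 0, so the root lies in [-1, -0.5]
h(-0.75) = -0.5625 < 0, so the root lies in [-1, -0.75]

-0.5625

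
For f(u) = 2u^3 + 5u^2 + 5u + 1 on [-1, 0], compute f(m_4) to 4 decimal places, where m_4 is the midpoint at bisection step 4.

midpoint -0.5: f = -0.5 < 0 → [-0.5, 0]
midpoint -0.25: f = 0.03125 > 0 → [-0.5, -0.25]
midpoint -0.375: f = -0.277344 < 0 → [-0.375, -0.25]
midpoint -0.3125: f = -0.1353 < 0 → [-0.3125, -0.25]

-0.1353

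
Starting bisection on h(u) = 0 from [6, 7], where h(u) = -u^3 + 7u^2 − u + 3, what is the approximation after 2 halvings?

6.75

h(6.5) = 17.625 > 0, so the root lies in [6.5, 7]
h(6.75) = 7.640625 > 0, so the root lies in [6.75, 7]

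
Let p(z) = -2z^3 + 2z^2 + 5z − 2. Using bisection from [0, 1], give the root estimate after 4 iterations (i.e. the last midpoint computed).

0.3125

z = 0.5 gives p = 0.75, positive; keep [0, 0.5]
z = 0.25 gives p = -0.65625, negative; keep [0.25, 0.5]
z = 0.375 gives p = 0.050781, positive; keep [0.25, 0.375]
z = 0.3125 gives p = -0.3032, negative; keep [0.3125, 0.375]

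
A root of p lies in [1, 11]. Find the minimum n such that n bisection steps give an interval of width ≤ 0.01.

Width after n steps is 10/2^n. Need 2^n ≥ 10/0.01 = 1000.
2^9 = 512 < 1000 ≤ 2^10 = 1024, so n = 10.

10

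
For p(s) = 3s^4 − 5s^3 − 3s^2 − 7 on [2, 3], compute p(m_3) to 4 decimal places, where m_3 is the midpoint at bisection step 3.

4.5457

m = 2.5, p(m) = 13.3125 (+); new bracket [2, 2.5]
m = 2.25, p(m) = -2.253906 (−); new bracket [2.25, 2.5]
m = 2.375, p(m) = 4.545654 (+); new bracket [2.25, 2.375]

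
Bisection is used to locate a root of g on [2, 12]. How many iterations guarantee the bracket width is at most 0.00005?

18

Width after n steps is 10/2^n. Need 2^n ≥ 10/0.00005 = 200000.
2^17 = 131072 < 200000 ≤ 2^18 = 262144, so n = 18.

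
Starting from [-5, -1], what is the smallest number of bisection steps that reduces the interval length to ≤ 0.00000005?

27

Width after n steps is 4/2^n. Need 2^n ≥ 4/0.00000005 = 80000000.
2^26 = 67108864 < 80000000 ≤ 2^27 = 134217728, so n = 27.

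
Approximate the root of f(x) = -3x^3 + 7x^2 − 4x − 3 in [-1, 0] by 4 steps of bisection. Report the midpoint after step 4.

midpoint -0.5: f = 1.125 > 0 → [-0.5, 0]
midpoint -0.25: f = -1.515625 < 0 → [-0.5, -0.25]
midpoint -0.375: f = -0.357422 < 0 → [-0.5, -0.375]
midpoint -0.4375: f = 0.3411 > 0 → [-0.4375, -0.375]

-0.4375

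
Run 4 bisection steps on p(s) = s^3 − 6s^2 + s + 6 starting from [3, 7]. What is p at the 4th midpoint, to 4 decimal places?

3.4844

midpoint 5: p = -14 < 0 → [5, 7]
midpoint 6: p = 12 > 0 → [5, 6]
midpoint 5.5: p = -3.625 < 0 → [5.5, 6]
midpoint 5.75: p = 3.4844 > 0 → [5.5, 5.75]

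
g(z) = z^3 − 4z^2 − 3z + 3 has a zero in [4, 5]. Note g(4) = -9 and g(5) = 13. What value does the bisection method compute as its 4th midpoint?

m = 4.5, g(m) = -0.375 (−); new bracket [4.5, 5]
m = 4.75, g(m) = 5.671875 (+); new bracket [4.5, 4.75]
m = 4.625, g(m) = 2.494141 (+); new bracket [4.5, 4.625]
m = 4.5625, g(m) = 1.0217 (+); new bracket [4.5, 4.5625]

4.5625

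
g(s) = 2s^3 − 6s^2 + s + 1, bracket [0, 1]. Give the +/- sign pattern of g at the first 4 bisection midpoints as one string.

+--+

midpoint 0.5: g = 0.25 > 0 → [0.5, 1]
midpoint 0.75: g = -0.78125 < 0 → [0.5, 0.75]
midpoint 0.625: g = -0.230469 < 0 → [0.5, 0.625]
midpoint 0.5625: g = 0.02 > 0 → [0.5625, 0.625]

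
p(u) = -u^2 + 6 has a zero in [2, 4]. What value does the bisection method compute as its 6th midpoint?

2.46875

u = 3 gives p = -3, negative; keep [2, 3]
u = 2.5 gives p = -0.25, negative; keep [2, 2.5]
u = 2.25 gives p = 0.9375, positive; keep [2.25, 2.5]
u = 2.375 gives p = 0.3594, positive; keep [2.375, 2.5]
u = 2.4375 gives p = 0.0586, positive; keep [2.4375, 2.5]
u = 2.46875 gives p = -0.0947, negative; keep [2.4375, 2.46875]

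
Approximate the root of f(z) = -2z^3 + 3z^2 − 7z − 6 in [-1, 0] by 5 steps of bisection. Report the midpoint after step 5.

m = -0.5, f(m) = -1.5 (−); new bracket [-1, -0.5]
m = -0.75, f(m) = 1.78125 (+); new bracket [-0.75, -0.5]
m = -0.625, f(m) = 0.035156 (+); new bracket [-0.625, -0.5]
m = -0.5625, f(m) = -0.7573 (−); new bracket [-0.625, -0.5625]
m = -0.59375, f(m) = -0.3675 (−); new bracket [-0.625, -0.59375]

-0.59375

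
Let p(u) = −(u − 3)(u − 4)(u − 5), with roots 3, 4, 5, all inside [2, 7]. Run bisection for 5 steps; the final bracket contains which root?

5

midpoint 4.5: p = 0.375 > 0 → [4.5, 7]
midpoint 5.75: p = -3.609375 < 0 → [4.5, 5.75]
midpoint 5.125: p = -0.298828 < 0 → [4.5, 5.125]
midpoint 4.8125: p = 0.2761 > 0 → [4.8125, 5.125]
midpoint 4.96875: p = 0.0596 > 0 → [4.96875, 5.125]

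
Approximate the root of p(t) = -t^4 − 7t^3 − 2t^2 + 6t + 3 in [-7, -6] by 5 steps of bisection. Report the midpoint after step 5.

-6.59375

midpoint -6.5: p = 16.8125 > 0 → [-7, -6.5]
midpoint -6.75: p = -51.738281 < 0 → [-6.75, -6.5]
midpoint -6.625: p = -15.490479 < 0 → [-6.625, -6.5]
midpoint -6.5625: p = 1.1399 > 0 → [-6.625, -6.5625]
midpoint -6.59375: p = -7.0538 < 0 → [-6.59375, -6.5625]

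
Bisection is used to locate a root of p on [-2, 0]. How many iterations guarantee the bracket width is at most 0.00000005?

26

Width after n steps is 2/2^n. Need 2^n ≥ 2/0.00000005 = 40000000.
2^25 = 33554432 < 40000000 ≤ 2^26 = 67108864, so n = 26.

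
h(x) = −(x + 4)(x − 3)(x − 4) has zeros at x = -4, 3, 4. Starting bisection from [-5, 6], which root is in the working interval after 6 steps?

-4

x = 0.5 gives h = -39.375, negative; keep [-5, 0.5]
x = -2.25 gives h = -57.421875, negative; keep [-5, -2.25]
x = -3.625 gives h = -18.943359, negative; keep [-5, -3.625]
x = -4.3125 gives h = 18.9954, positive; keep [-4.3125, -3.625]
x = -3.96875 gives h = -1.7354, negative; keep [-4.3125, -3.96875]
x = -4.140625 gives h = 8.1744, positive; keep [-4.140625, -3.96875]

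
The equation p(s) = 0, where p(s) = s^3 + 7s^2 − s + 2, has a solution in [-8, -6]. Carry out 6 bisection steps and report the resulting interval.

[-7.1875, -7.15625]

m = -7, p(m) = 9 (+); new bracket [-8, -7]
m = -7.5, p(m) = -18.625 (−); new bracket [-7.5, -7]
m = -7.25, p(m) = -3.890625 (−); new bracket [-7.25, -7]
m = -7.125, p(m) = 2.7793 (+); new bracket [-7.25, -7.125]
m = -7.1875, p(m) = -0.4988 (−); new bracket [-7.1875, -7.125]
m = -7.15625, p(m) = 1.1544 (+); new bracket [-7.1875, -7.15625]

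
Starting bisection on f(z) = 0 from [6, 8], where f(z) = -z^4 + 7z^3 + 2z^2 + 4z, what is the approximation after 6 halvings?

7.34375

midpoint 7: f = 126 > 0 → [7, 8]
midpoint 7.5: f = -68.4375 < 0 → [7, 7.5]
midpoint 7.25: f = 38.855469 > 0 → [7.25, 7.5]
midpoint 7.375: f = -12.1428 < 0 → [7.25, 7.375]
midpoint 7.3125: f = 14.0019 > 0 → [7.3125, 7.375]
midpoint 7.34375: f = 1.093 > 0 → [7.34375, 7.375]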